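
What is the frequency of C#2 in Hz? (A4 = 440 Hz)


Let's work it out.
f = 440 × 2^(n/12) where n = semitones from A4
C#2: -32 semitones from A4
f = 440 × 2^(-32/12)
f = 69.30 Hz


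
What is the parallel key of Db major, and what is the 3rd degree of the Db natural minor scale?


Solution.
Parallel keys share the same tonic but differ in mode
Db major → parallel is Db minor
Db natural minor scale: Db Eb Fb Gb Ab Bbb Cb
= Db minor; 3rd degree = Fb


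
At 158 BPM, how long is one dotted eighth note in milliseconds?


Let's work it out.
One quarter-note beat = 60000 / BPM = 60000 / 158 ms
Dotted eighth note = 3/4 × quarter note
Duration = 3/4 × 60000 / 158 = 45000 / 158
= 284.8 ms


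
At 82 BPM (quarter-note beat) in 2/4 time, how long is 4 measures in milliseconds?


Quarter-note beat duration = 60000 / 82 ms
Beats per measure (2/4) = 2
One measure = 2 × 60000 / 82 = 120000 / 82 ms
4 measures = 4 × 120000 / 82 = 480000 / 82
= 5853.7 ms


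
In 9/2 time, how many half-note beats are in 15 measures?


Working:
Time signature 9/2: the bottom number 2 means the half note gets one count
The top number 9 means 9 half-note beats per measure
Total = 9 × 15 measures
= 135 half-note beats


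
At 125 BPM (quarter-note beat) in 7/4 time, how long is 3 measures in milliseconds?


Quarter-note beat duration = 60000 / 125 ms
Beats per measure (7/4) = 7
One measure = 7 × 60000 / 125 = 420000 / 125 ms
3 measures = 3 × 420000 / 125 = 1260000 / 125
= 10080.0 ms


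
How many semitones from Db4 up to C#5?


Step by step:
Absolute semitone position = octave×12 + chromatic position
Db4: 4×12 + 1 = 49
C#5: 5×12 + 1 = 61
Difference = 61 - 49 = 12
= 12 semitones


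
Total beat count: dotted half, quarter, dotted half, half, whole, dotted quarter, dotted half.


Let's work it out.
Beat values:
  dotted half = 3 beats
  quarter = 1 beat
  dotted half = 3 beats
  half = 2 beats
  whole = 4 beats
  dotted quarter = 1.5 beats
  dotted half = 3 beats
Sum = 3 + 1 + 3 + 2 + 4 + 1.5 + 3
= 17.5 beats


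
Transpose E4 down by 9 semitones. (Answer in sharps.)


Let's work it out.
E4: chromatic position 4 in octave 4 → absolute = 4×12 + 4 = 52
Transpose down 9: 52 - 9 = 43
43 = 3×12 + 7 → G in octave 3
Result = G3


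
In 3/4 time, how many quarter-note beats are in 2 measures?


Let's work it out.
Time signature 3/4: the bottom number 4 means the quarter note gets one count
The top number 3 means 3 quarter-note beats per measure
Total = 3 × 2 measures
= 6 quarter-note beats


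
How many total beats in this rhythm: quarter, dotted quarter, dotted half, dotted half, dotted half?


Reasoning:
Beat values:
  quarter = 1 beat
  dotted quarter = 1.5 beats
  dotted half = 3 beats
  dotted half = 3 beats
  dotted half = 3 beats
Sum = 1 + 1.5 + 3 + 3 + 3
= 11.5 beats


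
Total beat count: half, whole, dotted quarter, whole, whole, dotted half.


Reasoning:
Beat values:
  half = 2 beats
  whole = 4 beats
  dotted quarter = 1.5 beats
  whole = 4 beats
  whole = 4 beats
  dotted half = 3 beats
Sum = 2 + 4 + 1.5 + 4 + 4 + 3
= 18.5 beats


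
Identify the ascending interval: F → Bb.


Reasoning:
Letter names: F → B spans 4 letter names → a 4th
Semitones: F → Bb = 5 half-steps
A 4th of 5 semitones is a perfect 4th
= perfect 4th


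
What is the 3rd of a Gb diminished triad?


Diminished triad = root + minor 3rd (3 semitones) + diminished 5th (6 semitones)
A triad on Gb stacks thirds, so the chord tones use letter names G-B-D
Root: Gb
Minor 3rd above Gb: Bbb
Diminished 5th above Gb: Dbb
The 3rd = Bbb


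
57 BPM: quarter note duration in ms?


Reasoning:
One quarter-note beat = 60000 / BPM = 60000 / 57 ms
Duration = 60000 / 57
= 1052.6 ms


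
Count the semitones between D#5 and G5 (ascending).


Step by step:
Absolute semitone position = octave×12 + chromatic position
D#5: 5×12 + 3 = 63
G5: 5×12 + 7 = 67
Difference = 67 - 63 = 4
= 4 semitones


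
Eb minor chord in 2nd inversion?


Working:
Root position: Eb Gb Bb
2nd inversion: move root and 3rd up an octave
Bass note: Bb
Notes (bottom to top) = Bb Eb Gb


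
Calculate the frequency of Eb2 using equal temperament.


f = 440 × 2^(n/12) where n = semitones from A4
Eb2: -30 semitones from A4
f = 440 × 2^(-30/12)
f = 77.78 Hz


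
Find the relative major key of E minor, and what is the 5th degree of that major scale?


Solution.
The relative major shares the key signature and is a minor 3rd above the minor tonic
A minor 3rd above E is G
→ relative major of E minor is G major
G major scale: G A B C D E F#
= G major; 5th degree = D


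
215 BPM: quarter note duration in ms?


Step by step:
One quarter-note beat = 60000 / BPM = 60000 / 215 ms
Duration = 60000 / 215
= 279.1 ms


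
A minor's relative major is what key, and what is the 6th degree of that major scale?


Reasoning:
The relative major shares the key signature and is a minor 3rd above the minor tonic
A minor 3rd above A is C
→ relative major of A minor is C major
C major scale: C D E F G A B
= C major; 6th degree = A


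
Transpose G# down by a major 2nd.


Working:
major 2nd: 2 letter names, 2 semitones
Letter: G - 1 → F
Pitch: G# - 2 semitones, spelled as an F → F#
= F#


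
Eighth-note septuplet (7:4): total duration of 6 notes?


Septuplet: 7 notes occupy the space of 4 eighth notes
Space = 4 × 1/2 = 2 beats
Each septuplet note = 2 / 7 = 2/7 beats
6 notes = 6 × 2/7 = 12/7
= 12/7 beats


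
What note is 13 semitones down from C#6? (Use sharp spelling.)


Working:
C#6: chromatic position 1 in octave 6 → absolute = 6×12 + 1 = 73
Transpose down 13: 73 - 13 = 60
60 = 5×12 + 0 → C in octave 5
Result = C5


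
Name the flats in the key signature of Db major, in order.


Let's work it out.
Flat major keys: C(0), F(1), Bb(2), Eb(3), Ab(4), Db(5), Gb(6), Cb(7)
Db major has 5 flats
Order of flats: Bb Eb Ab Db Gb Cb Fb → first 5: Bb, Eb, Ab, Db, Gb
= Bb, Eb, Ab, Db, Gb


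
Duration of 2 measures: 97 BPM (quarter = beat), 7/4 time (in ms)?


Reasoning:
Quarter-note beat duration = 60000 / 97 ms
Beats per measure (7/4) = 7
One measure = 7 × 60000 / 97 = 420000 / 97 ms
2 measures = 2 × 420000 / 97 = 840000 / 97
= 8659.8 ms


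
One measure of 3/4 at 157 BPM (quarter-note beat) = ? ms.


Solution.
Quarter-note beat duration = 60000 / 157 ms
Beats per measure (3/4) = 3
One measure = 3 × 60000 / 157 = 180000 / 157 ms
= 1146.5 ms


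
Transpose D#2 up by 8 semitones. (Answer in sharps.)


D#2: chromatic position 3 in octave 2 → absolute = 2×12 + 3 = 27
Transpose up 8: 27 + 8 = 35
35 = 2×12 + 11 → B in octave 2
Result = B2


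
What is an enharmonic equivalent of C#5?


Step by step:
Enharmonic notes sound the same pitch but are spelled with different letter names
C# and Db name the same pitch class
= Db5


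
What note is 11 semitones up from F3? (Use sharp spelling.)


Step by step:
F3: chromatic position 5 in octave 3 → absolute = 3×12 + 5 = 41
Transpose up 11: 41 + 11 = 52
52 = 4×12 + 4 → E in octave 4
Result = E4


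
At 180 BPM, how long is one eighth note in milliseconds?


Working:
One quarter-note beat = 60000 / BPM = 60000 / 180 ms
Eighth note = 1/2 × quarter note
Duration = 1/2 × 60000 / 180 = 30000 / 180
= 166.7 ms


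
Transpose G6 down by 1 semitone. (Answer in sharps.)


Let's work it out.
G6: chromatic position 7 in octave 6 → absolute = 6×12 + 7 = 79
Transpose down 1: 79 - 1 = 78
78 = 6×12 + 6 → F# in octave 6
Result = F#6


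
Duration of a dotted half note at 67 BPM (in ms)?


Solution.
One quarter-note beat = 60000 / BPM = 60000 / 67 ms
Dotted half note = 3 × quarter note
Duration = 3 × 60000 / 67 = 180000 / 67
= 2686.6 ms


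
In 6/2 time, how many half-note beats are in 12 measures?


Working:
Time signature 6/2: the bottom number 2 means the half note gets one count
The top number 6 means 6 half-note beats per measure
Total = 6 × 12 measures
= 72 half-note beats


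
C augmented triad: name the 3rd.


Working:
Augmented triad = root + major 3rd (4 semitones) + augmented 5th (8 semitones)
A triad on C stacks thirds, so the chord tones use letter names C-E-G
Root: C
Major 3rd above C: E
Augmented 5th above C: G#
The 3rd = E


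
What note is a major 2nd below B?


Reasoning:
A 2nd spans 2 letter names, so from B we land on A
A major 2nd = 2 semitones below B
Spell A at that pitch: A
= A


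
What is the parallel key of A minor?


Solution.
Parallel keys share the same tonic but differ in mode
A minor → parallel is A major
= A major


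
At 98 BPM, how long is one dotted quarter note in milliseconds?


Let's work it out.
One quarter-note beat = 60000 / BPM = 60000 / 98 ms
Dotted quarter note = 3/2 × quarter note
Duration = 3/2 × 60000 / 98 = 90000 / 98
= 918.4 ms


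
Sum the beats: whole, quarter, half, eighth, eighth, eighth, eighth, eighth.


Reasoning:
Beat values:
  whole = 4 beats
  quarter = 1 beat
  half = 2 beats
  eighth = 0.5 beats
  eighth = 0.5 beats
  eighth = 0.5 beats
  eighth = 0.5 beats
  eighth = 0.5 beats
Sum = 4 + 1 + 2 + 0.5 + 0.5 + 0.5 + 0.5 + 0.5
= 9.5 beats


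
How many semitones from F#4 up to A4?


Step by step:
Absolute semitone position = octave×12 + chromatic position
F#4: 4×12 + 6 = 54
A4: 4×12 + 9 = 57
Difference = 57 - 54 = 3
= 3 semitones


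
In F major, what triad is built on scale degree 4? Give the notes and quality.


Solution.
F major scale: F G A Bb C D E
Diatonic triad on degree 4 stacks scale notes 4, 6, 1: Bb D F
Bb→D = 4 semitones; Bb→F = 7 semitones → major triad
= Bb D F (major)


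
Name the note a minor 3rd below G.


Reasoning:
A 3rd spans 3 letter names, so from G we land on E
A minor 3rd = 3 semitones below G
Spell E at that pitch: E
= E


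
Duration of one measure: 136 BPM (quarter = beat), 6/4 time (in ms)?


Step by step:
Quarter-note beat duration = 60000 / 136 ms
Beats per measure (6/4) = 6
One measure = 6 × 60000 / 136 = 360000 / 136 ms
= 2647.1 ms


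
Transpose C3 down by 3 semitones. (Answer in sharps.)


C3: chromatic position 0 in octave 3 → absolute = 3×12 + 0 = 36
Transpose down 3: 36 - 3 = 33
33 = 2×12 + 9 → A in octave 2
Result = A2


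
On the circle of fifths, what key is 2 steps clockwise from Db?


Solution.
Each clockwise step on the circle of fifths moves up a perfect 5th
From Db: Db → Ab → Eb
= Eb


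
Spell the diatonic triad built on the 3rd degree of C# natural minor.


C# natural minor scale: C# D# E F# G# A B
Diatonic triad on degree 3 stacks scale notes 3, 5, 7: E G# B
E→G# = 4 semitones; E→B = 7 semitones → major triad
= E G# B (major)


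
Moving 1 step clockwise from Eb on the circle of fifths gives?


Solution.
Each clockwise step on the circle of fifths moves up a perfect 5th
From Eb: Eb → Bb
= Bb


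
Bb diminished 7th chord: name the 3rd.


Diminished 7th chord = root + minor 3rd + diminished 5th + diminished 7th
Seventh chords stack in thirds, so the letter names are B-D-F-A
Root: Bb
Minor 3rd above Bb: Db
Diminished 5th above Bb: Fb
Diminished 7th above Bb: Abb
The 3rd = Db


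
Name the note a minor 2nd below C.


A 2nd spans 2 letter names, so from C we land on B
A minor 2nd = 1 semitone below C
Spell B at that pitch: B
= B


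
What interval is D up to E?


Letter names: D → E spans 2 letter names → a 2nd
Semitones: D → E = 2 half-steps
A 2nd of 2 semitones is a major 2nd
= major 2nd


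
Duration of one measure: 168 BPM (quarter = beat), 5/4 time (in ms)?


Quarter-note beat duration = 60000 / 168 ms
Beats per measure (5/4) = 5
One measure = 5 × 60000 / 168 = 300000 / 168 ms
= 1785.7 ms


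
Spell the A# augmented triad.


Augmented triad = root + major 3rd (4 semitones) + augmented 5th (8 semitones)
A triad on A# stacks thirds, so the chord tones use letter names A-C-E
Root: A#
Major 3rd above A#: C##
Augmented 5th above A#: E##
Chord = A# C## E##


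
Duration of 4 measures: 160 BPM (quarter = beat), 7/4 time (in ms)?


Working:
Quarter-note beat duration = 60000 / 160 ms
Beats per measure (7/4) = 7
One measure = 7 × 60000 / 160 = 420000 / 160 ms
4 measures = 4 × 420000 / 160 = 1680000 / 160
= 10500.0 ms


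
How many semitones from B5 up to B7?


Absolute semitone position = octave×12 + chromatic position
B5: 5×12 + 11 = 71
B7: 7×12 + 11 = 95
Difference = 95 - 71 = 24
= 24 semitones


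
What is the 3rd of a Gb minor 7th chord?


Minor 7th chord = root + minor 3rd + perfect 5th + minor 7th
Seventh chords stack in thirds, so the letter names are G-B-D-F
Root: Gb
Minor 3rd above Gb: Bbb
Perfect 5th above Gb: Db
Minor 7th above Gb: Fb
The 3rd = Bbb


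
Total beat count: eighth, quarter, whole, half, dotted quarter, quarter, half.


Let's work it out.
Beat values:
  eighth = 0.5 beats
  quarter = 1 beat
  whole = 4 beats
  half = 2 beats
  dotted quarter = 1.5 beats
  quarter = 1 beat
  half = 2 beats
Sum = 0.5 + 1 + 4 + 2 + 1.5 + 1 + 2
= 12 beats


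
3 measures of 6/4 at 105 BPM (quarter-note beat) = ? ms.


Let's work it out.
Quarter-note beat duration = 60000 / 105 ms
Beats per measure (6/4) = 6
One measure = 6 × 60000 / 105 = 360000 / 105 ms
3 measures = 3 × 360000 / 105 = 1080000 / 105
= 10285.7 ms


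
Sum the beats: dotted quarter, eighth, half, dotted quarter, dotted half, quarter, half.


Beat values:
  dotted quarter = 1.5 beats
  eighth = 0.5 beats
  half = 2 beats
  dotted quarter = 1.5 beats
  dotted half = 3 beats
  quarter = 1 beat
  half = 2 beats
Sum = 1.5 + 0.5 + 2 + 1.5 + 3 + 1 + 2
= 11.5 beats


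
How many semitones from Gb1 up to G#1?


Working:
Absolute semitone position = octave×12 + chromatic position
Gb1: 1×12 + 6 = 18
G#1: 1×12 + 8 = 20
Difference = 20 - 18 = 2
= 2 semitones


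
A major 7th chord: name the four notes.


Solution.
Major 7th chord = root + major 3rd + perfect 5th + major 7th
Seventh chords stack in thirds, so the letter names are A-C-E-G
Root: A
Major 3rd above A: C#
Perfect 5th above A: E
Major 7th above A: G#
Chord = A C# E G#


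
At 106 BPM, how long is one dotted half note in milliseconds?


Solution.
One quarter-note beat = 60000 / BPM = 60000 / 106 ms
Dotted half note = 3 × quarter note
Duration = 3 × 60000 / 106 = 180000 / 106
= 1698.1 ms


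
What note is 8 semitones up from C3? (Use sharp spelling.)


Step by step:
C3: chromatic position 0 in octave 3 → absolute = 3×12 + 0 = 36
Transpose up 8: 36 + 8 = 44
44 = 3×12 + 8 → G# in octave 3
Result = G#3


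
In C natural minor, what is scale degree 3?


Natural minor scale pattern: W-H-W-W-H-W-W (2-1-2-2-1-2-2 semitones)
Starting from C:
  C + 2 semitones → D
  D + 1 semitone → Eb
  Eb + 2 semitones → F
  F + 2 semitones → G
  G + 1 semitone → Ab
  Ab + 2 semitones → Bb
  Bb + 2 semitones → C
Scale: C D Eb F G Ab Bb
Degree 3 = Eb


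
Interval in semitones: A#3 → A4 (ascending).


Solution.
Absolute semitone position = octave×12 + chromatic position
A#3: 3×12 + 10 = 46
A4: 4×12 + 9 = 57
Difference = 57 - 46 = 11
= 11 semitones


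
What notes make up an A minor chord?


Minor triad = root + minor 3rd (3 semitones) + perfect 5th (7 semitones)
A triad on A stacks thirds, so the chord tones use letter names A-C-E
Root: A
Minor 3rd above A: C
Perfect 5th above A: E
Chord = A C E


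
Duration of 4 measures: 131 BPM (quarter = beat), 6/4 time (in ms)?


Step by step:
Quarter-note beat duration = 60000 / 131 ms
Beats per measure (6/4) = 6
One measure = 6 × 60000 / 131 = 360000 / 131 ms
4 measures = 4 × 360000 / 131 = 1440000 / 131
= 10992.4 ms


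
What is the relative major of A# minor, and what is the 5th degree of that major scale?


Reasoning:
The relative major shares the key signature and is a minor 3rd above the minor tonic
A minor 3rd above A# is C#
→ relative major of A# minor is C# major
C# major scale: C# D# E# F# G# A# B#
= C# major; 5th degree = G#


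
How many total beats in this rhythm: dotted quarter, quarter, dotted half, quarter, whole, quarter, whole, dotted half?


Step by step:
Beat values:
  dotted quarter = 1.5 beats
  quarter = 1 beat
  dotted half = 3 beats
  quarter = 1 beat
  whole = 4 beats
  quarter = 1 beat
  whole = 4 beats
  dotted half = 3 beats
Sum = 1.5 + 1 + 3 + 1 + 4 + 1 + 4 + 3
= 18.5 beats


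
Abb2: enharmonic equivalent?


Step by step:
Enharmonic notes sound the same pitch but are spelled with different letter names
Abb and G name the same pitch class
= G2


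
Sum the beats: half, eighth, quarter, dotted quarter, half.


Reasoning:
Beat values:
  half = 2 beats
  eighth = 0.5 beats
  quarter = 1 beat
  dotted quarter = 1.5 beats
  half = 2 beats
Sum = 2 + 0.5 + 1 + 1.5 + 2
= 7 beats


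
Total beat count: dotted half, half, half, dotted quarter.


Beat values:
  dotted half = 3 beats
  half = 2 beats
  half = 2 beats
  dotted quarter = 1.5 beats
Sum = 3 + 2 + 2 + 1.5
= 8.5 beats


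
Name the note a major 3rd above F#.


Reasoning:
A 3rd spans 3 letter names, so from F we land on A
A major 3rd = 4 semitones above F#
Spell A at that pitch: A#
= A#


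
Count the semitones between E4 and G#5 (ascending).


Let's work it out.
Absolute semitone position = octave×12 + chromatic position
E4: 4×12 + 4 = 52
G#5: 5×12 + 8 = 68
Difference = 68 - 52 = 16
= 16 semitones


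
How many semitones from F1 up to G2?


Let's work it out.
Absolute semitone position = octave×12 + chromatic position
F1: 1×12 + 5 = 17
G2: 2×12 + 7 = 31
Difference = 31 - 17 = 14
= 14 semitones


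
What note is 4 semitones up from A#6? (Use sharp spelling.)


Working:
A#6: chromatic position 10 in octave 6 → absolute = 6×12 + 10 = 82
Transpose up 4: 82 + 4 = 86
86 = 7×12 + 2 → D in octave 7
Result = D7


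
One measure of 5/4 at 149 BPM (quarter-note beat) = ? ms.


Solution.
Quarter-note beat duration = 60000 / 149 ms
Beats per measure (5/4) = 5
One measure = 5 × 60000 / 149 = 300000 / 149 ms
= 2013.4 ms


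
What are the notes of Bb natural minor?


Step by step:
Natural minor scale pattern: W-H-W-W-H-W-W (2-1-2-2-1-2-2 semitones)
Starting from Bb:
  Bb + 2 semitones → C
  C + 1 semitone → Db
  Db + 2 semitones → Eb
  Eb + 2 semitones → F
  F + 1 semitone → Gb
  Gb + 2 semitones → Ab
  Ab + 2 semitones → Bb
Scale = Bb C Db Eb F Gb Ab


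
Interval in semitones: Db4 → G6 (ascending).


Step by step:
Absolute semitone position = octave×12 + chromatic position
Db4: 4×12 + 1 = 49
G6: 6×12 + 7 = 79
Difference = 79 - 49 = 30
= 30 semitones


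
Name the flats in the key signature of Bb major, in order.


Reasoning:
Flat major keys: C(0), F(1), Bb(2), Eb(3), Ab(4), Db(5), Gb(6), Cb(7)
Bb major has 2 flats
Order of flats: Bb Eb Ab Db Gb Cb Fb → first 2: Bb, Eb
= Bb, Eb


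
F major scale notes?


Solution.
Major scale pattern: W-W-H-W-W-W-H (2-2-1-2-2-2-1 semitones)
Starting from F:
  F + 2 semitones → G
  G + 2 semitones → A
  A + 1 semitone → Bb
  Bb + 2 semitones → C
  C + 2 semitones → D
  D + 2 semitones → E
  E + 1 semitone → F
Scale = F G A Bb C D E


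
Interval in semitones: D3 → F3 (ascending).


Absolute semitone position = octave×12 + chromatic position
D3: 3×12 + 2 = 38
F3: 3×12 + 5 = 41
Difference = 41 - 38 = 3
= 3 semitones


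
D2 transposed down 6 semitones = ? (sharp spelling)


Let's work it out.
D2: chromatic position 2 in octave 2 → absolute = 2×12 + 2 = 26
Transpose down 6: 26 - 6 = 20
20 = 1×12 + 8 → G# in octave 1
Result = G#1


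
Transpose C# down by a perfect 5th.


Step by step:
perfect 5th: 5 letter names, 7 semitones
Letter: C - 4 → F
Pitch: C# - 7 semitones, spelled as an F → F#
= F#


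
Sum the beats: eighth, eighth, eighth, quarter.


Step by step:
Beat values:
  eighth = 0.5 beats
  eighth = 0.5 beats
  eighth = 0.5 beats
  quarter = 1 beat
Sum = 0.5 + 0.5 + 0.5 + 1
= 2.5 beats


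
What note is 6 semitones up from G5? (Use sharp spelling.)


G5: chromatic position 7 in octave 5 → absolute = 5×12 + 7 = 67
Transpose up 6: 67 + 6 = 73
73 = 6×12 + 1 → C# in octave 6
Result = C#6


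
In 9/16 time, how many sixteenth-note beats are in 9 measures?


Solution.
Time signature 9/16: the bottom number 16 means the sixteenth note gets one count
The top number 9 means 9 sixteenth-note beats per measure
Total = 9 × 9 measures
= 81 sixteenth-note beats


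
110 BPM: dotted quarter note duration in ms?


Solution.
One quarter-note beat = 60000 / BPM = 60000 / 110 ms
Dotted quarter note = 3/2 × quarter note
Duration = 3/2 × 60000 / 110 = 90000 / 110
= 818.2 ms


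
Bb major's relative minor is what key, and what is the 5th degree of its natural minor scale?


Step by step:
The relative minor shares the major's key signature and starts on its 6th degree
6th degree = a major 6th above the tonic; a major 6th above Bb is G
→ relative minor of Bb major is G minor
G natural minor scale: G A Bb C D Eb F
= G minor; 5th degree = D


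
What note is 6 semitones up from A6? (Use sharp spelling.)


Let's work it out.
A6: chromatic position 9 in octave 6 → absolute = 6×12 + 9 = 81
Transpose up 6: 81 + 6 = 87
87 = 7×12 + 3 → D# in octave 7
Result = D#7


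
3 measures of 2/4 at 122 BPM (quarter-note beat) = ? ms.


Quarter-note beat duration = 60000 / 122 ms
Beats per measure (2/4) = 2
One measure = 2 × 60000 / 122 = 120000 / 122 ms
3 measures = 3 × 120000 / 122 = 360000 / 122
= 2950.8 ms


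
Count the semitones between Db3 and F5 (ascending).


Reasoning:
Absolute semitone position = octave×12 + chromatic position
Db3: 3×12 + 1 = 37
F5: 5×12 + 5 = 65
Difference = 65 - 37 = 28
= 28 semitones


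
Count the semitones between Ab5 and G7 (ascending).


Absolute semitone position = octave×12 + chromatic position
Ab5: 5×12 + 8 = 68
G7: 7×12 + 7 = 91
Difference = 91 - 68 = 23
= 23 semitones


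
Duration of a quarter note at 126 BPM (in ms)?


Solution.
One quarter-note beat = 60000 / BPM = 60000 / 126 ms
Duration = 60000 / 126
= 476.2 ms


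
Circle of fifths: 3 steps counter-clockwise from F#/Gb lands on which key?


Each counter-clockwise step moves down a perfect 5th (= up a perfect 4th)
From F#/Gb: F#/Gb → B → E → A
= A


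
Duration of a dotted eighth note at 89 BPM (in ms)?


One quarter-note beat = 60000 / BPM = 60000 / 89 ms
Dotted eighth note = 3/4 × quarter note
Duration = 3/4 × 60000 / 89 = 45000 / 89
= 505.6 ms


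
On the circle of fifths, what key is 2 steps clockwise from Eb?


Step by step:
Each clockwise step on the circle of fifths moves up a perfect 5th
From Eb: Eb → Bb → F
= F


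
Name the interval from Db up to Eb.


Letter names: D → E spans 2 letter names → a 2nd
Semitones: Db → Eb = 2 half-steps
A 2nd of 2 semitones is a major 2nd
= major 2nd


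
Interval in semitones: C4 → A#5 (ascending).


Reasoning:
Absolute semitone position = octave×12 + chromatic position
C4: 4×12 + 0 = 48
A#5: 5×12 + 10 = 70
Difference = 70 - 48 = 22
= 22 semitones


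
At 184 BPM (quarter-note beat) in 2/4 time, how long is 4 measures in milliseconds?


Reasoning:
Quarter-note beat duration = 60000 / 184 ms
Beats per measure (2/4) = 2
One measure = 2 × 60000 / 184 = 120000 / 184 ms
4 measures = 4 × 120000 / 184 = 480000 / 184
= 2608.7 ms


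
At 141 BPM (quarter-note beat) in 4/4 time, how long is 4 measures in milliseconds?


Solution.
Quarter-note beat duration = 60000 / 141 ms
Beats per measure (4/4) = 4
One measure = 4 × 60000 / 141 = 240000 / 141 ms
4 measures = 4 × 240000 / 141 = 960000 / 141
= 6808.5 ms


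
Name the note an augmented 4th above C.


Step by step:
A 4th spans 4 letter names, so from C we land on F
An augmented 4th = 6 semitones above C
Spell F at that pitch: F#
= F#


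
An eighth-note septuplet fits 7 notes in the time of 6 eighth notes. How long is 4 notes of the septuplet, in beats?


Septuplet: 7 notes occupy the space of 6 eighth notes
Space = 6 × 1/2 = 3 beats
Each septuplet note = 3 / 7 = 3/7 beats
4 notes = 4 × 3/7 = 12/7
= 12/7 beats


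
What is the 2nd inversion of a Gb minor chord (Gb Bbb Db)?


Step by step:
Root position: Gb Bbb Db
2nd inversion: move root and 3rd up an octave
Bass note: Db
Notes (bottom to top) = Db Gb Bbb


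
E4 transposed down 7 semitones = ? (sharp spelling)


Reasoning:
E4: chromatic position 4 in octave 4 → absolute = 4×12 + 4 = 52
Transpose down 7: 52 - 7 = 45
45 = 3×12 + 9 → A in octave 3
Result = A3


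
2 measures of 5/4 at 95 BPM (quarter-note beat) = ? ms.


Working:
Quarter-note beat duration = 60000 / 95 ms
Beats per measure (5/4) = 5
One measure = 5 × 60000 / 95 = 300000 / 95 ms
2 measures = 2 × 300000 / 95 = 600000 / 95
= 6315.8 ms


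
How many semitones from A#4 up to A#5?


Step by step:
Absolute semitone position = octave×12 + chromatic position
A#4: 4×12 + 10 = 58
A#5: 5×12 + 10 = 70
Difference = 70 - 58 = 12
= 12 semitones


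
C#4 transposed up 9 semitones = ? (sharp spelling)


Solution.
C#4: chromatic position 1 in octave 4 → absolute = 4×12 + 1 = 49
Transpose up 9: 49 + 9 = 58
58 = 4×12 + 10 → A# in octave 4
Result = A#4


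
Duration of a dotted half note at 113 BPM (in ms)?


Working:
One quarter-note beat = 60000 / BPM = 60000 / 113 ms
Dotted half note = 3 × quarter note
Duration = 3 × 60000 / 113 = 180000 / 113
= 1592.9 ms


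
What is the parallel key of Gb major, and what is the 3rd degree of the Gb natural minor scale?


Step by step:
Parallel keys share the same tonic but differ in mode
Gb major → parallel is Gb minor
Gb natural minor scale: Gb Ab Bbb Cb Db Ebb Fb
= Gb minor; 3rd degree = Bbb


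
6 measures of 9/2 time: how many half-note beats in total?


Reasoning:
Time signature 9/2: the bottom number 2 means the half note gets one count
The top number 9 means 9 half-note beats per measure
Total = 9 × 6 measures
= 54 half-note beats


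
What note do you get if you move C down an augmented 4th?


augmented 4th: 4 letter names, 6 semitones
Letter: C - 3 → G
Pitch: C - 6 semitones, spelled as a G → Gb
= Gb


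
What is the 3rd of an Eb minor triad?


Reasoning:
Minor triad = root + minor 3rd (3 semitones) + perfect 5th (7 semitones)
A triad on Eb stacks thirds, so the chord tones use letter names E-G-B
Root: Eb
Minor 3rd above Eb: Gb
Perfect 5th above Eb: Bb
The 3rd = Gb


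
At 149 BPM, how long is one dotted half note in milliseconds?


Reasoning:
One quarter-note beat = 60000 / BPM = 60000 / 149 ms
Dotted half note = 3 × quarter note
Duration = 3 × 60000 / 149 = 180000 / 149
= 1208.1 ms


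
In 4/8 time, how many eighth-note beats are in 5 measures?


Reasoning:
Time signature 4/8: the bottom number 8 means the eighth note gets one count
The top number 4 means 4 eighth-note beats per measure
Total = 4 × 5 measures
= 20 eighth-note beats


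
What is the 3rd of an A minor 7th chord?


Minor 7th chord = root + minor 3rd + perfect 5th + minor 7th
Seventh chords stack in thirds, so the letter names are A-C-E-G
Root: A
Minor 3rd above A: C
Perfect 5th above A: E
Minor 7th above A: G
The 3rd = C


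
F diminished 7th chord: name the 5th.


Diminished 7th chord = root + minor 3rd + diminished 5th + diminished 7th
Seventh chords stack in thirds, so the letter names are F-A-C-E
Root: F
Minor 3rd above F: Ab
Diminished 5th above F: Cb
Diminished 7th above F: Ebb
The 5th = Cb


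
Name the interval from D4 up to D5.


Solution.
Letter names: D → D spans 8 letter names → an octave
Semitones: D4 → D5 = 12 half-steps
An octave of 12 semitones is a perfect octave
= perfect octave


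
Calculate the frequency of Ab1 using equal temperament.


Step by step:
f = 440 × 2^(n/12) where n = semitones from A4
Ab1: -37 semitones from A4
f = 440 × 2^(-37/12)
f = 51.91 Hz


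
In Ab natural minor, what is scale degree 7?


Step by step:
Natural minor scale pattern: W-H-W-W-H-W-W (2-1-2-2-1-2-2 semitones)
Starting from Ab:
  Ab + 2 semitones → Bb
  Bb + 1 semitone → Cb
  Cb + 2 semitones → Db
  Db + 2 semitones → Eb
  Eb + 1 semitone → Fb
  Fb + 2 semitones → Gb
  Gb + 2 semitones → Ab
Scale: Ab Bb Cb Db Eb Fb Gb
Degree 7 = Gb


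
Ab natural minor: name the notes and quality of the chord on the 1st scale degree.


Ab natural minor scale: Ab Bb Cb Db Eb Fb Gb
Diatonic triad on degree 1 stacks scale notes 1, 3, 5: Ab Cb Eb
Ab→Cb = 3 semitones; Ab→Eb = 7 semitones → minor triad
= Ab Cb Eb (minor)


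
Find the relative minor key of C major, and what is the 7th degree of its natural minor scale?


Let's work it out.
The relative minor shares the major's key signature and starts on its 6th degree
6th degree = a major 6th above the tonic; a major 6th above C is A
→ relative minor of C major is A minor
A natural minor scale: A B C D E F G
= A minor; 7th degree = G


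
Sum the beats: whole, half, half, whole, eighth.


Working:
Beat values:
  whole = 4 beats
  half = 2 beats
  half = 2 beats
  whole = 4 beats
  eighth = 0.5 beats
Sum = 4 + 2 + 2 + 4 + 0.5
= 12.5 beats


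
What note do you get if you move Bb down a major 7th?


major 7th: 7 letter names, 11 semitones
Letter: B - 6 → C
Pitch: Bb - 11 semitones, spelled as a C → Cb
= Cb


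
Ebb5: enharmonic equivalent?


Enharmonic notes sound the same pitch but are spelled with different letter names
Ebb and D name the same pitch class
= D5


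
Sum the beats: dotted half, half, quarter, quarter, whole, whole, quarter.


Solution.
Beat values:
  dotted half = 3 beats
  half = 2 beats
  quarter = 1 beat
  quarter = 1 beat
  whole = 4 beats
  whole = 4 beats
  quarter = 1 beat
Sum = 3 + 2 + 1 + 1 + 4 + 4 + 1
= 16 beats


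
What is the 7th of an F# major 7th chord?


Major 7th chord = root + major 3rd + perfect 5th + major 7th
Seventh chords stack in thirds, so the letter names are F-A-C-E
Root: F#
Major 3rd above F#: A#
Perfect 5th above F#: C#
Major 7th above F#: E#
The 7th = E#


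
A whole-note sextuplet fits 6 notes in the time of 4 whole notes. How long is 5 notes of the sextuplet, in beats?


Let's work it out.
Sextuplet: 6 notes occupy the space of 4 whole notes
Space = 4 × 4 = 16 beats
Each sextuplet note = 16 / 6 = 8/3 beats
5 notes = 5 × 8/3 = 40/3
= 40/3 beats


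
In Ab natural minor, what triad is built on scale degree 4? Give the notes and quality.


Let's work it out.
Ab natural minor scale: Ab Bb Cb Db Eb Fb Gb
Diatonic triad on degree 4 stacks scale notes 4, 6, 1: Db Fb Ab
Db→Fb = 3 semitones; Db→Ab = 7 semitones → minor triad
= Db Fb Ab (minor)


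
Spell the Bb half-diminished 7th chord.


Half-diminished 7th chord = root + minor 3rd + diminished 5th + minor 7th
Seventh chords stack in thirds, so the letter names are B-D-F-A
Root: Bb
Minor 3rd above Bb: Db
Diminished 5th above Bb: Fb
Minor 7th above Bb: Ab
Chord = Bb Db Fb Ab


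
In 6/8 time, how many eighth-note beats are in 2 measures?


Solution.
Time signature 6/8: the bottom number 8 means the eighth note gets one count
The top number 6 means 6 eighth-note beats per measure
Total = 6 × 2 measures
= 12 eighth-note beats


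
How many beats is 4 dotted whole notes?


Solution.
Base whole note = 4 beats
Dot 1 adds half the previous value: +2
One dotted whole = 4 + 2 = 6
4 of them = 4 × 6 = 24
= 24 beats


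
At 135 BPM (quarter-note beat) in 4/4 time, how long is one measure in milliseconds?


Working:
Quarter-note beat duration = 60000 / 135 ms
Beats per measure (4/4) = 4
One measure = 4 × 60000 / 135 = 240000 / 135 ms
= 1777.8 ms


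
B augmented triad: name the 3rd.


Working:
Augmented triad = root + major 3rd (4 semitones) + augmented 5th (8 semitones)
A triad on B stacks thirds, so the chord tones use letter names B-D-F
Root: B
Major 3rd above B: D#
Augmented 5th above B: F##
The 3rd = D#


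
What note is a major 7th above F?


Step by step:
A 7th spans 7 letter names, so from F we land on E
A major 7th = 11 semitones above F
Spell E at that pitch: E
= E


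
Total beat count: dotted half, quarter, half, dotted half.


Beat values:
  dotted half = 3 beats
  quarter = 1 beat
  half = 2 beats
  dotted half = 3 beats
Sum = 3 + 1 + 2 + 3
= 9 beats


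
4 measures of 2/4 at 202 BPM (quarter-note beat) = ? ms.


Solution.
Quarter-note beat duration = 60000 / 202 ms
Beats per measure (2/4) = 2
One measure = 2 × 60000 / 202 = 120000 / 202 ms
4 measures = 4 × 120000 / 202 = 480000 / 202
= 2376.2 ms


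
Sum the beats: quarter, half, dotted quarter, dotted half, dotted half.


Beat values:
  quarter = 1 beat
  half = 2 beats
  dotted quarter = 1.5 beats
  dotted half = 3 beats
  dotted half = 3 beats
Sum = 1 + 2 + 1.5 + 3 + 3
= 10.5 beats


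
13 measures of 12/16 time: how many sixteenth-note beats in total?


Working:
Time signature 12/16: the bottom number 16 means the sixteenth note gets one count
The top number 12 means 12 sixteenth-note beats per measure
Total = 12 × 13 measures
= 156 sixteenth-note beats


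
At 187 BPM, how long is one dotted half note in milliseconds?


Solution.
One quarter-note beat = 60000 / BPM = 60000 / 187 ms
Dotted half note = 3 × quarter note
Duration = 3 × 60000 / 187 = 180000 / 187
= 962.6 ms


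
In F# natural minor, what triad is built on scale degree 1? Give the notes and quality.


Working:
F# natural minor scale: F# G# A B C# D E
Diatonic triad on degree 1 stacks scale notes 1, 3, 5: F# A C#
F#→A = 3 semitones; F#→C# = 7 semitones → minor triad
= F# A C# (minor)


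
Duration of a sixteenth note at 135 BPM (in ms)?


Let's work it out.
One quarter-note beat = 60000 / BPM = 60000 / 135 ms
Sixteenth note = 1/4 × quarter note
Duration = 1/4 × 60000 / 135 = 15000 / 135
= 111.1 ms


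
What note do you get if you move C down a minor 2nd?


minor 2nd: 2 letter names, 1 semitones
Letter: C - 1 → B
Pitch: C - 1 semitones, spelled as a B → B
= B


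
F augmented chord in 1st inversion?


Let's work it out.
Root position: F A C#
1st inversion: move root up an octave
Bass note: A
Notes (bottom to top) = A C# F


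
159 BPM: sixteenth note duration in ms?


One quarter-note beat = 60000 / BPM = 60000 / 159 ms
Sixteenth note = 1/4 × quarter note
Duration = 1/4 × 60000 / 159 = 15000 / 159
= 94.3 ms


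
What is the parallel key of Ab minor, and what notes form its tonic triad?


Parallel keys share the same tonic but differ in mode
Ab minor → parallel is Ab major
Tonic triad of Ab major = Ab C Eb
= Ab major; triad = Ab C Eb


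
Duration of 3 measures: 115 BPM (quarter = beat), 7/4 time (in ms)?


Quarter-note beat duration = 60000 / 115 ms
Beats per measure (7/4) = 7
One measure = 7 × 60000 / 115 = 420000 / 115 ms
3 measures = 3 × 420000 / 115 = 1260000 / 115
= 10956.5 ms


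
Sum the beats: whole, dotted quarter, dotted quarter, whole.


Solution.
Beat values:
  whole = 4 beats
  dotted quarter = 1.5 beats
  dotted quarter = 1.5 beats
  whole = 4 beats
Sum = 4 + 1.5 + 1.5 + 4
= 11 beats


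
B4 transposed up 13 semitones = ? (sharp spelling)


B4: chromatic position 11 in octave 4 → absolute = 4×12 + 11 = 59
Transpose up 13: 59 + 13 = 72
72 = 6×12 + 0 → C in octave 6
Result = C6


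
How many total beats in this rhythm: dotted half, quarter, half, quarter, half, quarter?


Step by step:
Beat values:
  dotted half = 3 beats
  quarter = 1 beat
  half = 2 beats
  quarter = 1 beat
  half = 2 beats
  quarter = 1 beat
Sum = 3 + 1 + 2 + 1 + 2 + 1
= 10 beats


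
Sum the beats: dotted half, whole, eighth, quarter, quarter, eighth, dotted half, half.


Beat values:
  dotted half = 3 beats
  whole = 4 beats
  eighth = 0.5 beats
  quarter = 1 beat
  quarter = 1 beat
  eighth = 0.5 beats
  dotted half = 3 beats
  half = 2 beats
Sum = 3 + 4 + 0.5 + 1 + 1 + 0.5 + 3 + 2
= 15 beats


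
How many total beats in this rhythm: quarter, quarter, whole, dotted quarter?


Reasoning:
Beat values:
  quarter = 1 beat
  quarter = 1 beat
  whole = 4 beats
  dotted quarter = 1.5 beats
Sum = 1 + 1 + 4 + 1.5
= 7.5 beats


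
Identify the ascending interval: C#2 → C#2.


Letter names: C → C spans 1 letter name → a unison
Semitones: C#2 → C#2 = 0 half-steps
A unison of 0 semitones is a perfect unison
= perfect unison


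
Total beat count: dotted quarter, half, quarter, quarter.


Beat values:
  dotted quarter = 1.5 beats
  half = 2 beats
  quarter = 1 beat
  quarter = 1 beat
Sum = 1.5 + 2 + 1 + 1
= 5.5 beats


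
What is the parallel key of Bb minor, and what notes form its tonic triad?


Solution.
Parallel keys share the same tonic but differ in mode
Bb minor → parallel is Bb major
Tonic triad of Bb major = Bb D F
= Bb major; triad = Bb D F


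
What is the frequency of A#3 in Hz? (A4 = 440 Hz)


Step by step:
f = 440 × 2^(n/12) where n = semitones from A4
A#3: -11 semitones from A4
f = 440 × 2^(-11/12)
f = 233.08 Hz


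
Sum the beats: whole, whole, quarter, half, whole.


Beat values:
  whole = 4 beats
  whole = 4 beats
  quarter = 1 beat
  half = 2 beats
  whole = 4 beats
Sum = 4 + 4 + 1 + 2 + 4
= 15 beats


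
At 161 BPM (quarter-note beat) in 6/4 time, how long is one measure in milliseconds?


Let's work it out.
Quarter-note beat duration = 60000 / 161 ms
Beats per measure (6/4) = 6
One measure = 6 × 60000 / 161 = 360000 / 161 ms
= 2236.0 ms


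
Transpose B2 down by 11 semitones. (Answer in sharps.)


B2: chromatic position 11 in octave 2 → absolute = 2×12 + 11 = 35
Transpose down 11: 35 - 11 = 24
24 = 2×12 + 0 → C in octave 2
Result = C2


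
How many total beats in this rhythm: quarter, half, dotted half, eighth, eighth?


Step by step:
Beat values:
  quarter = 1 beat
  half = 2 beats
  dotted half = 3 beats
  eighth = 0.5 beats
  eighth = 0.5 beats
Sum = 1 + 2 + 3 + 0.5 + 0.5
= 7 beats


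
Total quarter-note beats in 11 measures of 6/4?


Working:
Time signature 6/4: the bottom number 4 means the quarter note gets one count
The top number 6 means 6 quarter-note beats per measure
Total = 6 × 11 measures
= 66 quarter-note beats


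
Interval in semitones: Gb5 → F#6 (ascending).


Working:
Absolute semitone position = octave×12 + chromatic position
Gb5: 5×12 + 6 = 66
F#6: 6×12 + 6 = 78
Difference = 78 - 66 = 12
= 12 semitones


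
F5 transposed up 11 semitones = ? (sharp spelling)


F5: chromatic position 5 in octave 5 → absolute = 5×12 + 5 = 65
Transpose up 11: 65 + 11 = 76
76 = 6×12 + 4 → E in octave 6
Result = E6


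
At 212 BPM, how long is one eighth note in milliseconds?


Let's work it out.
One quarter-note beat = 60000 / BPM = 60000 / 212 ms
Eighth note = 1/2 × quarter note
Duration = 1/2 × 60000 / 212 = 30000 / 212
= 141.5 ms


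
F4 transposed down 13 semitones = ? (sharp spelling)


Reasoning:
F4: chromatic position 5 in octave 4 → absolute = 4×12 + 5 = 53
Transpose down 13: 53 - 13 = 40
40 = 3×12 + 4 → E in octave 3
Result = E3


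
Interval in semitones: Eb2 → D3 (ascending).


Step by step:
Absolute semitone position = octave×12 + chromatic position
Eb2: 2×12 + 3 = 27
D3: 3×12 + 2 = 38
Difference = 38 - 27 = 11
= 11 semitones


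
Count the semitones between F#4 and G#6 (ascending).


Let's work it out.
Absolute semitone position = octave×12 + chromatic position
F#4: 4×12 + 6 = 54
G#6: 6×12 + 8 = 80
Difference = 80 - 54 = 26
= 26 semitones


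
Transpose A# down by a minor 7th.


minor 7th: 7 letter names, 10 semitones
Letter: A - 6 → B
Pitch: A# - 10 semitones, spelled as a B → B#
= B#
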